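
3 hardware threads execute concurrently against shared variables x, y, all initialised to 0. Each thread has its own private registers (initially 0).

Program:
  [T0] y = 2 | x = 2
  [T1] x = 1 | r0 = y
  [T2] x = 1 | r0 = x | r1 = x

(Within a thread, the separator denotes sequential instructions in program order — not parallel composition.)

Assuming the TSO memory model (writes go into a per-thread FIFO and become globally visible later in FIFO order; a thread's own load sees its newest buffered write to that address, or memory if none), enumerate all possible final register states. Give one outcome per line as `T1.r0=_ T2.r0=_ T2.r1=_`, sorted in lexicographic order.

T1.r0=0 T2.r0=1 T2.r1=1
T1.r0=0 T2.r0=1 T2.r1=2
T1.r0=0 T2.r0=2 T2.r1=1
T1.r0=0 T2.r0=2 T2.r1=2
T1.r0=2 T2.r0=1 T2.r1=1
T1.r0=2 T2.r0=1 T2.r1=2
T1.r0=2 T2.r0=2 T2.r1=1
T1.r0=2 T2.r0=2 T2.r1=2

outcome vector order: (T1.r0,T2.r0,T2.r1)
|TSO outcomes| = 8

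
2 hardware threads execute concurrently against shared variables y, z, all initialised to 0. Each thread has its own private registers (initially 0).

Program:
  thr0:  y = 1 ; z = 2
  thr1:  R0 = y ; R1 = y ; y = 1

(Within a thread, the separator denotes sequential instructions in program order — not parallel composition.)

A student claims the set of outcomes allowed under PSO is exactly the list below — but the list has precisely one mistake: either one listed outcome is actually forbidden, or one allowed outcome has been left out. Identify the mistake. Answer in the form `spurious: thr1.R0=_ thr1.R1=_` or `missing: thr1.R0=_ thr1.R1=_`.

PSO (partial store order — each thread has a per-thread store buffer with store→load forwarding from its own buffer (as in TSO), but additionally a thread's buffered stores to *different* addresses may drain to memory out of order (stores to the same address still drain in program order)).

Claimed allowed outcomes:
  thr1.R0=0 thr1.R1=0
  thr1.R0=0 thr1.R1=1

outcome vector order: (thr1.R0,thr1.R1)
under PSO → (0,0), (0,1), (1,1)
PSO∖claimed = {(1,1)}

missing: thr1.R0=1 thr1.R1=1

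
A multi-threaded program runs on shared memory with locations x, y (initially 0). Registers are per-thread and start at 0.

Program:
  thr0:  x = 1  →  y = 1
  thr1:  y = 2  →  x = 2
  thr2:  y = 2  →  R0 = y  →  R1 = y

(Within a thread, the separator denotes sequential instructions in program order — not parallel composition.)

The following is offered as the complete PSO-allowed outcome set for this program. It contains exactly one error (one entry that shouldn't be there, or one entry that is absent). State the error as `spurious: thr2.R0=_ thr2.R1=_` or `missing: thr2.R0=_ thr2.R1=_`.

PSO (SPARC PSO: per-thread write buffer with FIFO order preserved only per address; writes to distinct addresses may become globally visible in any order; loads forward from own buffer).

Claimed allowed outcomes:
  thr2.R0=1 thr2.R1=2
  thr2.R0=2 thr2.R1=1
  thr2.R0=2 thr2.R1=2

outcome vector order: (thr2.R0,thr2.R1)
under PSO → (1,1) (1,2) (2,1) (2,2)
PSO∖claimed = {(1,1)}

missing: thr2.R0=1 thr2.R1=1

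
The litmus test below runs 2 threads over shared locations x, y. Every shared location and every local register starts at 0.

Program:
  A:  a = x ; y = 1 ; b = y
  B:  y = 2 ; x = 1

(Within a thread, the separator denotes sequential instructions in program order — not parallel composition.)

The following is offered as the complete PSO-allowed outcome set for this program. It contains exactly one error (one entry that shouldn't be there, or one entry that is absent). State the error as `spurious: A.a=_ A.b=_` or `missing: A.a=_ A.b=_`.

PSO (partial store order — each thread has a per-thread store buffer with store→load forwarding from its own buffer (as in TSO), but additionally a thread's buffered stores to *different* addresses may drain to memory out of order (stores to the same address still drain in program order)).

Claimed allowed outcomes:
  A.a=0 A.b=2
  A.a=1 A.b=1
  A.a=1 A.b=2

outcome vector order: (A.a,A.b)
PSO: 4 outcomes — {(0,1); (0,2); (1,1); (1,2)}
PSO∖claimed = {(0,1)}

missing: A.a=0 A.b=1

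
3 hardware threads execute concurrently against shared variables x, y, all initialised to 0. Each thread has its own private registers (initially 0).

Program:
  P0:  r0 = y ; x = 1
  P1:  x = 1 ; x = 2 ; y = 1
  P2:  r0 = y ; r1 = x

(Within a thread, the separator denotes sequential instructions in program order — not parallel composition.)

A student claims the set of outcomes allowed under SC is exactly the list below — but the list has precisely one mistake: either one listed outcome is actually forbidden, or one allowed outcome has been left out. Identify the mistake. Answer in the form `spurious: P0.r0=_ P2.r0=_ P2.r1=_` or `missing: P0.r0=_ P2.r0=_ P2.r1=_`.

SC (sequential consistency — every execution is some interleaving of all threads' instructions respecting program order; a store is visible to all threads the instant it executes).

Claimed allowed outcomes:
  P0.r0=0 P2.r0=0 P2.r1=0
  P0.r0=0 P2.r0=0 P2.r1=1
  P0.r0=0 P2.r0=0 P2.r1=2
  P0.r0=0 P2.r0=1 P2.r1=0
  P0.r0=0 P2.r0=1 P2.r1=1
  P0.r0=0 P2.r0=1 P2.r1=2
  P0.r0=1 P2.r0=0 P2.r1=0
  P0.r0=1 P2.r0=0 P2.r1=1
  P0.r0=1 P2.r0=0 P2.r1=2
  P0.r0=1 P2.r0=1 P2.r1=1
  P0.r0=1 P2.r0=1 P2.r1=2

spurious: P0.r0=0 P2.r0=1 P2.r1=0

outcome vector order: (P0.r0,P2.r0,P2.r1)
SC (10): 0/0/0; 0/0/1; 0/0/2; 0/1/1; 0/1/2; 1/0/0; 1/0/1; 1/0/2; 1/1/1; 1/1/2
claimed∖SC = {0/1/0}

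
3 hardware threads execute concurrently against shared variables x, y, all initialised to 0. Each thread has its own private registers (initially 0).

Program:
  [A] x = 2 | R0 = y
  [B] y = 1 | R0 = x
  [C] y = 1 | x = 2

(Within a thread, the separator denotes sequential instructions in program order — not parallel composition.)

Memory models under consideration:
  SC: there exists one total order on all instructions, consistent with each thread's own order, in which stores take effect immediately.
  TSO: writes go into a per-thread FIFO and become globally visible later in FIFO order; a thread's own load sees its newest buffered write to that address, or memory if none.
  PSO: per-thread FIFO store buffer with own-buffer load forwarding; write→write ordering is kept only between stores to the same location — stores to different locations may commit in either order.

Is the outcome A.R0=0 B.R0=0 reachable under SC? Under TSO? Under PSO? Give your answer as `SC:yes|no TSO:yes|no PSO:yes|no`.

outcome vector order: (A.R0,B.R0)
SC: 3 outcomes — {02; 10; 12}
TSO: 4 outcomes — {00; 02; 10; 12}
PSO: 4 outcomes — {00; 02; 10; 12}
target 00 ∈ {TSO,PSO}

SC:no TSO:yes PSO:yes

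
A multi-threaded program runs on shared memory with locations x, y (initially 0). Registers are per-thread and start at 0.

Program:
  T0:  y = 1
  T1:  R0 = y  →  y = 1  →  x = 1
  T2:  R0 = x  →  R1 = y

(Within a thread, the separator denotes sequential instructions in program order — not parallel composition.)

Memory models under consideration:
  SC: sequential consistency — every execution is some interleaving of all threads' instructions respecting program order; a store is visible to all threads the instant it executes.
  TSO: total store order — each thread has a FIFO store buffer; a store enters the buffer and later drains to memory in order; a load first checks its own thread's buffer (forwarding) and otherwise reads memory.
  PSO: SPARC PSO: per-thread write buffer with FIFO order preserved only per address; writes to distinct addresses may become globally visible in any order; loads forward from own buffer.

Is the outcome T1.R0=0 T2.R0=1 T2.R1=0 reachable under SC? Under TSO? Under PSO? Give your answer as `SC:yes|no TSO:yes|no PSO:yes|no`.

SC:no TSO:no PSO:yes

outcome vector order: (T1.R0,T2.R0,T2.R1)
SC (6): <0 0 0> <0 0 1> <0 1 1> <1 0 0> <1 0 1> <1 1 1>
TSO (6): <0 0 0> <0 0 1> <0 1 1> <1 0 0> <1 0 1> <1 1 1>
PSO (7): <0 0 0> <0 0 1> <0 1 0> <0 1 1> <1 0 0> <1 0 1> <1 1 1>
target <0 1 0> ∈ {PSO}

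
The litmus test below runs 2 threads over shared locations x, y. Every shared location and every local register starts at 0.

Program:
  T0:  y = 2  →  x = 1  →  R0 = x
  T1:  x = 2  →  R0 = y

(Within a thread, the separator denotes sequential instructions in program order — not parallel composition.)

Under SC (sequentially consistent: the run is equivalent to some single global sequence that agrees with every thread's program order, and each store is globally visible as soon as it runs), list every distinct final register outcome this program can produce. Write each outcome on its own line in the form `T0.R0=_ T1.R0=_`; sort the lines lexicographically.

T0.R0=1 T1.R0=0
T0.R0=1 T1.R0=2
T0.R0=2 T1.R0=2

outcome vector order: (T0.R0,T1.R0)
|SC outcomes| = 3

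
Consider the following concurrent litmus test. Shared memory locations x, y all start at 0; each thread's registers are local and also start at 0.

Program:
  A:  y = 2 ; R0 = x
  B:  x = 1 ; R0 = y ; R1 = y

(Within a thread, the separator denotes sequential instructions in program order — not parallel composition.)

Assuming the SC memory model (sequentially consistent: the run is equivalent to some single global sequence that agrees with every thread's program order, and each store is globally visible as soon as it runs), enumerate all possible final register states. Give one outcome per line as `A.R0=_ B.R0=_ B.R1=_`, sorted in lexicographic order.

A.R0=0 B.R0=2 B.R1=2
A.R0=1 B.R0=0 B.R1=0
A.R0=1 B.R0=0 B.R1=2
A.R0=1 B.R0=2 B.R1=2

outcome vector order: (A.R0,B.R0,B.R1)
|SC outcomes| = 4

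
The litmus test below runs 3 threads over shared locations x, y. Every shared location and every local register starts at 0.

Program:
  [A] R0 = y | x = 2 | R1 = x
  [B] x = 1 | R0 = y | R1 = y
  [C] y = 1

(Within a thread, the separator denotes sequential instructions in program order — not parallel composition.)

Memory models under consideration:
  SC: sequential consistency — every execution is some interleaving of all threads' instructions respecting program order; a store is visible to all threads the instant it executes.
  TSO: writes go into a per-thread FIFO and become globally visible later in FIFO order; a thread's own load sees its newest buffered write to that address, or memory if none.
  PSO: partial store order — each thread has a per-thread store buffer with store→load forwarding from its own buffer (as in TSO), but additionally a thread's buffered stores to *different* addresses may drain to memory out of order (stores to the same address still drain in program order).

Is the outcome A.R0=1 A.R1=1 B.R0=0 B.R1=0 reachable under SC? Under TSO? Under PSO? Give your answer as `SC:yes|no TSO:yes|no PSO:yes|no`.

outcome vector order: (A.R0,A.R1,B.R0,B.R1)
SC: 10 outcomes — {(0,1,0,0) (0,1,0,1) (0,1,1,1) (0,2,0,0) (0,2,0,1) (0,2,1,1) (1,1,1,1) (1,2,0,0) (1,2,0,1) (1,2,1,1)}
TSO: 12 outcomes — {(0,1,0,0) (0,1,0,1) (0,1,1,1) (0,2,0,0) (0,2,0,1) (0,2,1,1) (1,1,0,0) (1,1,0,1) (1,1,1,1) (1,2,0,0) (1,2,0,1) (1,2,1,1)}
PSO: 12 outcomes — {(0,1,0,0) (0,1,0,1) (0,1,1,1) (0,2,0,0) (0,2,0,1) (0,2,1,1) (1,1,0,0) (1,1,0,1) (1,1,1,1) (1,2,0,0) (1,2,0,1) (1,2,1,1)}
target (1,1,0,0) ∈ {TSO,PSO}

SC:no TSO:yes PSO:yes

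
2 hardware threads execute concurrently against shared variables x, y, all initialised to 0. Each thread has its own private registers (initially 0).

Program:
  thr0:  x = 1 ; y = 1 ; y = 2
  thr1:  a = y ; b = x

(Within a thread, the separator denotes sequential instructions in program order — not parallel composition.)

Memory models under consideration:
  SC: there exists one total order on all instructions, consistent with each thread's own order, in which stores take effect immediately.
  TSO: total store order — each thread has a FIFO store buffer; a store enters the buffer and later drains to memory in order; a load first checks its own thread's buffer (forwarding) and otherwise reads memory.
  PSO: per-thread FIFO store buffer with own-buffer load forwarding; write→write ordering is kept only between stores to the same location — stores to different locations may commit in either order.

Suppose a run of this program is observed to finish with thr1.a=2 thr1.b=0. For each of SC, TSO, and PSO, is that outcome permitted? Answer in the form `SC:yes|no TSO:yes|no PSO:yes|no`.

SC:no TSO:no PSO:yes

outcome vector order: (thr1.a,thr1.b)
under SC → <0 0> <0 1> <1 1> <2 1>
under TSO → <0 0> <0 1> <1 1> <2 1>
under PSO → <0 0> <0 1> <1 0> <1 1> <2 0> <2 1>
target <2 0> ∈ {PSO}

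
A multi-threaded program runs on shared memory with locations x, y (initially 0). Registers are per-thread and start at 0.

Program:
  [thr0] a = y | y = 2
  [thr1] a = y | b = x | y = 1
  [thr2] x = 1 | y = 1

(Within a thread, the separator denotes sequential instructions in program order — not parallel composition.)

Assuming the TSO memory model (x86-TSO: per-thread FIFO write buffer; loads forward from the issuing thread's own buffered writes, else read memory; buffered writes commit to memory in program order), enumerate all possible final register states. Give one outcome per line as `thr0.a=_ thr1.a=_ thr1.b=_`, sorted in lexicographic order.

outcome vector order: (thr0.a,thr1.a,thr1.b)
|TSO outcomes| = 9

thr0.a=0 thr1.a=0 thr1.b=0
thr0.a=0 thr1.a=0 thr1.b=1
thr0.a=0 thr1.a=1 thr1.b=1
thr0.a=0 thr1.a=2 thr1.b=0
thr0.a=0 thr1.a=2 thr1.b=1
thr0.a=1 thr1.a=0 thr1.b=0
thr0.a=1 thr1.a=0 thr1.b=1
thr0.a=1 thr1.a=1 thr1.b=1
thr0.a=1 thr1.a=2 thr1.b=1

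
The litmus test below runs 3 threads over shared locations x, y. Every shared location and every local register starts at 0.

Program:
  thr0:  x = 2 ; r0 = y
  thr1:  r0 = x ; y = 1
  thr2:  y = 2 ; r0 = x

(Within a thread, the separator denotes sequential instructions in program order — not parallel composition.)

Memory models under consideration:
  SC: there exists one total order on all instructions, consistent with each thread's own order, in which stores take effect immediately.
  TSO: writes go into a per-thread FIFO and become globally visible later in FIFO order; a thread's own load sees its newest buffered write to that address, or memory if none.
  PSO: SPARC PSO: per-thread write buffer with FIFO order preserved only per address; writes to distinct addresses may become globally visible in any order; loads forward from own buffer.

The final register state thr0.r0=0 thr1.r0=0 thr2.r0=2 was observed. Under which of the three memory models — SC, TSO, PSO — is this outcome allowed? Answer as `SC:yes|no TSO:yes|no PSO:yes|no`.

SC:yes TSO:yes PSO:yes

outcome vector order: (thr0.r0,thr1.r0,thr2.r0)
SC: 10 outcomes — {002; 022; 100; 102; 120; 122; 200; 202; 220; 222}
TSO: 12 outcomes — {000; 002; 020; 022; 100; 102; 120; 122; 200; 202; 220; 222}
PSO: 12 outcomes — {000; 002; 020; 022; 100; 102; 120; 122; 200; 202; 220; 222}
target 002 ∈ {SC,TSO,PSO}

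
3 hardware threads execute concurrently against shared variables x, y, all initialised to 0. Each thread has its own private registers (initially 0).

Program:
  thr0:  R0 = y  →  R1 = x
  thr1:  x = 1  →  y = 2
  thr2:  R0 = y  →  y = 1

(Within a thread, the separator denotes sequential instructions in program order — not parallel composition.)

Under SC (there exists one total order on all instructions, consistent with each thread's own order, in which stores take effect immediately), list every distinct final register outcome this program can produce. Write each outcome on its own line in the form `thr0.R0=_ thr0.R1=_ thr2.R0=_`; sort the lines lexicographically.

outcome vector order: (thr0.R0,thr0.R1,thr2.R0)
|SC outcomes| = 9

thr0.R0=0 thr0.R1=0 thr2.R0=0
thr0.R0=0 thr0.R1=0 thr2.R0=2
thr0.R0=0 thr0.R1=1 thr2.R0=0
thr0.R0=0 thr0.R1=1 thr2.R0=2
thr0.R0=1 thr0.R1=0 thr2.R0=0
thr0.R0=1 thr0.R1=1 thr2.R0=0
thr0.R0=1 thr0.R1=1 thr2.R0=2
thr0.R0=2 thr0.R1=1 thr2.R0=0
thr0.R0=2 thr0.R1=1 thr2.R0=2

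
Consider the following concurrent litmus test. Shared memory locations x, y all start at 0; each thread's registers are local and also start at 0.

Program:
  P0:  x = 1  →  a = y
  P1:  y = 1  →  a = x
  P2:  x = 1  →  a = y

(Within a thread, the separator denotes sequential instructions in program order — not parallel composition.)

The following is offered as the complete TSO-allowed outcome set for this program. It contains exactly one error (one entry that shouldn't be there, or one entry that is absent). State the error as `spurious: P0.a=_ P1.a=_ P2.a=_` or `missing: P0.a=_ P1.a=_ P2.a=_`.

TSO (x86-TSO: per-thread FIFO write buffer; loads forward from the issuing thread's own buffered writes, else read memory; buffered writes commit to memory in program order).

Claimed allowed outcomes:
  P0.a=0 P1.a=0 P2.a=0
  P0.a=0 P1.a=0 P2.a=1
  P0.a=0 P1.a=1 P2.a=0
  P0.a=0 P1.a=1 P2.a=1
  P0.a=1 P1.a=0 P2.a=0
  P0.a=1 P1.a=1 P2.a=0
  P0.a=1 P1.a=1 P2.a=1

missing: P0.a=1 P1.a=0 P2.a=1

outcome vector order: (P0.a,P1.a,P2.a)
[TSO] allowed = {<0 0 0>, <0 0 1>, <0 1 0>, <0 1 1>, <1 0 0>, <1 0 1>, <1 1 0>, <1 1 1>}
TSO∖claimed = {<1 0 1>}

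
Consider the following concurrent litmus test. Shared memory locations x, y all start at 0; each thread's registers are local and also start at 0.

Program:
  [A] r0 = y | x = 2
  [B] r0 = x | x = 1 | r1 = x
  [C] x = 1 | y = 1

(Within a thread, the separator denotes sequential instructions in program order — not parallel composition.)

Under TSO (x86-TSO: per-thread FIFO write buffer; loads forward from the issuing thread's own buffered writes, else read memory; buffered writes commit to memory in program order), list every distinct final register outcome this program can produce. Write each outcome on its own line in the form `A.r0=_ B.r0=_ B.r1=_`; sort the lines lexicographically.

outcome vector order: (A.r0,B.r0,B.r1)
|TSO outcomes| = 10

A.r0=0 B.r0=0 B.r1=1
A.r0=0 B.r0=0 B.r1=2
A.r0=0 B.r0=1 B.r1=1
A.r0=0 B.r0=1 B.r1=2
A.r0=0 B.r0=2 B.r1=1
A.r0=1 B.r0=0 B.r1=1
A.r0=1 B.r0=0 B.r1=2
A.r0=1 B.r0=1 B.r1=1
A.r0=1 B.r0=1 B.r1=2
A.r0=1 B.r0=2 B.r1=1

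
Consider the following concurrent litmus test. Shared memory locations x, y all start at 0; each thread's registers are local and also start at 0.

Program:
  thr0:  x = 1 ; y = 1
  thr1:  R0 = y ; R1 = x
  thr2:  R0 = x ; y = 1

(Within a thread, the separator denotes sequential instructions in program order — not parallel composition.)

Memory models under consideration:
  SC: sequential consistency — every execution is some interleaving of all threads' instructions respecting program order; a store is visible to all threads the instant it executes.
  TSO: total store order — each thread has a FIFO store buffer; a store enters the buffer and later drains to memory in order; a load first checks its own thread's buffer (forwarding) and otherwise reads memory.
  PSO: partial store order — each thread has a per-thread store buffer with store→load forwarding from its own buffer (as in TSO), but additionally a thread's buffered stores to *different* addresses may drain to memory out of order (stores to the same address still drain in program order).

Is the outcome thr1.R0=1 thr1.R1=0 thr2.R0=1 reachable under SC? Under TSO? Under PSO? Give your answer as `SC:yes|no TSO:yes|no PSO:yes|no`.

SC:no TSO:no PSO:yes

outcome vector order: (thr1.R0,thr1.R1,thr2.R0)
SC (7): <0 0 0>, <0 0 1>, <0 1 0>, <0 1 1>, <1 0 0>, <1 1 0>, <1 1 1>
TSO (7): <0 0 0>, <0 0 1>, <0 1 0>, <0 1 1>, <1 0 0>, <1 1 0>, <1 1 1>
PSO (8): <0 0 0>, <0 0 1>, <0 1 0>, <0 1 1>, <1 0 0>, <1 0 1>, <1 1 0>, <1 1 1>
target <1 0 1> ∈ {PSO}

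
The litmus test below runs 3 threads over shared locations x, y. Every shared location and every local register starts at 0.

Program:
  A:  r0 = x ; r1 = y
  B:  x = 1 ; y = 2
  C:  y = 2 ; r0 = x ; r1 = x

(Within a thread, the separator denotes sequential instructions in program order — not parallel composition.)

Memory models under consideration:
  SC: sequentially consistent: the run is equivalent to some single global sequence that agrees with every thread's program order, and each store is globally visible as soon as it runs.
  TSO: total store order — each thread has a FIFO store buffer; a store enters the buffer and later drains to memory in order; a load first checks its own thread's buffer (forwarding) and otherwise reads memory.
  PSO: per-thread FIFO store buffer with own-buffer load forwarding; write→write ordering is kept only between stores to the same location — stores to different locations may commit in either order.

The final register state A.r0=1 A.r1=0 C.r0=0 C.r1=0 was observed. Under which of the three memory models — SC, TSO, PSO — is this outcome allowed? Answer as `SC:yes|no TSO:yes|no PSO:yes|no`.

outcome vector order: (A.r0,A.r1,C.r0,C.r1)
[SC] allowed = {0000 0001 0011 0200 0201 0211 1011 1200 1201 1211}
[TSO] allowed = {0000 0001 0011 0200 0201 0211 1000 1001 1011 1200 1201 1211}
[PSO] allowed = {0000 0001 0011 0200 0201 0211 1000 1001 1011 1200 1201 1211}
target 1000 ∈ {TSO,PSO}

SC:no TSO:yes PSO:yes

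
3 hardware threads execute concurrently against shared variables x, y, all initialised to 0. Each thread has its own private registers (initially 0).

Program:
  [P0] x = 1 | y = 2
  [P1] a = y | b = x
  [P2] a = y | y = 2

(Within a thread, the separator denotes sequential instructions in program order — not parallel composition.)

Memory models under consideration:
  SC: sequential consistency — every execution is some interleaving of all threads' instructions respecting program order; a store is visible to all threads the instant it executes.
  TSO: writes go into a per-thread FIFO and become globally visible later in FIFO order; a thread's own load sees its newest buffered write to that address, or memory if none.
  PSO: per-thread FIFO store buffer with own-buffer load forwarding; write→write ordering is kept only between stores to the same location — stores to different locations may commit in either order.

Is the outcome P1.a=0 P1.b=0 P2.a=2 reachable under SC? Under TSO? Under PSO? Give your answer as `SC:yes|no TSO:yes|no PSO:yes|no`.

outcome vector order: (P1.a,P1.b,P2.a)
SC: 7 outcomes — {000, 002, 010, 012, 200, 210, 212}
TSO: 7 outcomes — {000, 002, 010, 012, 200, 210, 212}
PSO: 8 outcomes — {000, 002, 010, 012, 200, 202, 210, 212}
target 002 ∈ {SC,TSO,PSO}

SC:yes TSO:yes PSO:yes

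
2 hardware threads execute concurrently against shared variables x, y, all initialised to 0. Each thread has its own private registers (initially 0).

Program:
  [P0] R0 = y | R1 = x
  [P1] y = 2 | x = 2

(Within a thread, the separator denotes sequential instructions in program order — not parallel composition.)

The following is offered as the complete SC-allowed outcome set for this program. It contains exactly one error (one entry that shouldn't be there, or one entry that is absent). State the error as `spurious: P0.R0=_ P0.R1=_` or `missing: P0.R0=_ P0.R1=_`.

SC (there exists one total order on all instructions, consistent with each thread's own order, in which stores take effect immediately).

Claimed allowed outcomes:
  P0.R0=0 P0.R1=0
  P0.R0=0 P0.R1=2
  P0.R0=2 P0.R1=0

outcome vector order: (P0.R0,P0.R1)
SC: 4 outcomes — {<0 0>, <0 2>, <2 0>, <2 2>}
SC∖claimed = {<2 2>}

missing: P0.R0=2 P0.R1=2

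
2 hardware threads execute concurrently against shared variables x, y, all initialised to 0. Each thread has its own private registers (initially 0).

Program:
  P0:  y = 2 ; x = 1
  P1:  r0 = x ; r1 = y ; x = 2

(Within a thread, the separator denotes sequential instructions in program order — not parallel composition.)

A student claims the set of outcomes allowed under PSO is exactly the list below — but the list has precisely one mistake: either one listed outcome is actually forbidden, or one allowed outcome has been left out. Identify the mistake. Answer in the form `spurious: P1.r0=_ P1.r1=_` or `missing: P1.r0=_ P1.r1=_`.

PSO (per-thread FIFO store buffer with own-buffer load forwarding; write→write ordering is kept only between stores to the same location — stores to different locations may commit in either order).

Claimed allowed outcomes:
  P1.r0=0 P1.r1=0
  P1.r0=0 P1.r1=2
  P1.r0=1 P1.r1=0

outcome vector order: (P1.r0,P1.r1)
under PSO → <0 0>; <0 2>; <1 0>; <1 2>
PSO∖claimed = {<1 2>}

missing: P1.r0=1 P1.r1=2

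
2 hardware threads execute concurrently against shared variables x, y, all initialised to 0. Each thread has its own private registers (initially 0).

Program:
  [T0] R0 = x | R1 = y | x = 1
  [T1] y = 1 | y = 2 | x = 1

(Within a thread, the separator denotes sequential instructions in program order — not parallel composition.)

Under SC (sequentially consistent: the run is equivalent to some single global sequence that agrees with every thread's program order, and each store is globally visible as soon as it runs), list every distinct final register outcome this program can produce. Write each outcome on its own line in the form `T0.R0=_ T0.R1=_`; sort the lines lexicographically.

T0.R0=0 T0.R1=0
T0.R0=0 T0.R1=1
T0.R0=0 T0.R1=2
T0.R0=1 T0.R1=2

outcome vector order: (T0.R0,T0.R1)
|SC outcomes| = 4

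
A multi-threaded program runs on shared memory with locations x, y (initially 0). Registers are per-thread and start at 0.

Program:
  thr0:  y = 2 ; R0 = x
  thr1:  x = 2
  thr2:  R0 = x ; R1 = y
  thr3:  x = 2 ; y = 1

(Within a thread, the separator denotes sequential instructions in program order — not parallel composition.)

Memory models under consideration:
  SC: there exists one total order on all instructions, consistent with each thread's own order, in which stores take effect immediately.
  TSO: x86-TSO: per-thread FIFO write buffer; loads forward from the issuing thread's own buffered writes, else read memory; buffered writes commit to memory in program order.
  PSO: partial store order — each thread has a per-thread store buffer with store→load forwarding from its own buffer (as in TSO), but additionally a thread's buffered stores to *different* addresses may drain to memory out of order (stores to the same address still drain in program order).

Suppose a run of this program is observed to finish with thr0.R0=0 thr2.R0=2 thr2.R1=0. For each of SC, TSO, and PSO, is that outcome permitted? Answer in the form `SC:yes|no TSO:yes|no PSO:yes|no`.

outcome vector order: (thr0.R0,thr2.R0,thr2.R1)
[SC] allowed = {0/0/0, 0/0/1, 0/0/2, 0/2/1, 0/2/2, 2/0/0, 2/0/1, 2/0/2, 2/2/0, 2/2/1, 2/2/2}
[TSO] allowed = {0/0/0, 0/0/1, 0/0/2, 0/2/0, 0/2/1, 0/2/2, 2/0/0, 2/0/1, 2/0/2, 2/2/0, 2/2/1, 2/2/2}
[PSO] allowed = {0/0/0, 0/0/1, 0/0/2, 0/2/0, 0/2/1, 0/2/2, 2/0/0, 2/0/1, 2/0/2, 2/2/0, 2/2/1, 2/2/2}
target 0/2/0 ∈ {TSO,PSO}

SC:no TSO:yes PSO:yes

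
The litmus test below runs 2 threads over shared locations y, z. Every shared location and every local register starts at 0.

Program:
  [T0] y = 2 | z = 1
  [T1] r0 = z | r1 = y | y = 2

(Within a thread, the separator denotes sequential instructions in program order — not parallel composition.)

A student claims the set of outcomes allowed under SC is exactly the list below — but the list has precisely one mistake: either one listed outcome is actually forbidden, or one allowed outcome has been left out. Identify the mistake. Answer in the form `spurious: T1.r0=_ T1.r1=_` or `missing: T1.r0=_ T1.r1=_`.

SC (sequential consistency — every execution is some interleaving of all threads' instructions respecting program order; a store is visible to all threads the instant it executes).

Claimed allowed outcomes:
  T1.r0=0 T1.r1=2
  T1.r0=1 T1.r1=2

outcome vector order: (T1.r0,T1.r1)
SC (3): (0,0), (0,2), (1,2)
SC∖claimed = {(0,0)}

missing: T1.r0=0 T1.r1=0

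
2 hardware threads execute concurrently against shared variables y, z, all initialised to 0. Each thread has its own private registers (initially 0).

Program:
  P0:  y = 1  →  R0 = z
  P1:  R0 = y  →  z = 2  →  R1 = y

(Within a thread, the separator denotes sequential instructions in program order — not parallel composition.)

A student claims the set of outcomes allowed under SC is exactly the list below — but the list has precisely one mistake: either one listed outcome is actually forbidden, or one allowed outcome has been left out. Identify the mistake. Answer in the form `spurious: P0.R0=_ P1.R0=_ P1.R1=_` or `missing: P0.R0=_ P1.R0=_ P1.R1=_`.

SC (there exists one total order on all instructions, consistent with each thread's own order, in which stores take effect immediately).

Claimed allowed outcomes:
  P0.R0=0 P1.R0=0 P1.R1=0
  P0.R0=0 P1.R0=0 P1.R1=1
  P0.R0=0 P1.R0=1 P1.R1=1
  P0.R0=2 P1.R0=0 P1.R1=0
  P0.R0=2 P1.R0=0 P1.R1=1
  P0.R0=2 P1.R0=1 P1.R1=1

spurious: P0.R0=0 P1.R0=0 P1.R1=0

outcome vector order: (P0.R0,P1.R0,P1.R1)
SC (5): <0 0 1> <0 1 1> <2 0 0> <2 0 1> <2 1 1>
claimed∖SC = {<0 0 0>}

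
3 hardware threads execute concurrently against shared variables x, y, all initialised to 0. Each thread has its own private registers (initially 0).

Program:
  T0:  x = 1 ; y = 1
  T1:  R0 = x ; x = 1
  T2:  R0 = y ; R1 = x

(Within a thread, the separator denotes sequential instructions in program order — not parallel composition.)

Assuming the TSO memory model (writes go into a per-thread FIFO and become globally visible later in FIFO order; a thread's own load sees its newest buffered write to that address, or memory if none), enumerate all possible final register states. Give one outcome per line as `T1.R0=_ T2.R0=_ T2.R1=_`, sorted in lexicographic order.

outcome vector order: (T1.R0,T2.R0,T2.R1)
|TSO outcomes| = 6

T1.R0=0 T2.R0=0 T2.R1=0
T1.R0=0 T2.R0=0 T2.R1=1
T1.R0=0 T2.R0=1 T2.R1=1
T1.R0=1 T2.R0=0 T2.R1=0
T1.R0=1 T2.R0=0 T2.R1=1
T1.R0=1 T2.R0=1 T2.R1=1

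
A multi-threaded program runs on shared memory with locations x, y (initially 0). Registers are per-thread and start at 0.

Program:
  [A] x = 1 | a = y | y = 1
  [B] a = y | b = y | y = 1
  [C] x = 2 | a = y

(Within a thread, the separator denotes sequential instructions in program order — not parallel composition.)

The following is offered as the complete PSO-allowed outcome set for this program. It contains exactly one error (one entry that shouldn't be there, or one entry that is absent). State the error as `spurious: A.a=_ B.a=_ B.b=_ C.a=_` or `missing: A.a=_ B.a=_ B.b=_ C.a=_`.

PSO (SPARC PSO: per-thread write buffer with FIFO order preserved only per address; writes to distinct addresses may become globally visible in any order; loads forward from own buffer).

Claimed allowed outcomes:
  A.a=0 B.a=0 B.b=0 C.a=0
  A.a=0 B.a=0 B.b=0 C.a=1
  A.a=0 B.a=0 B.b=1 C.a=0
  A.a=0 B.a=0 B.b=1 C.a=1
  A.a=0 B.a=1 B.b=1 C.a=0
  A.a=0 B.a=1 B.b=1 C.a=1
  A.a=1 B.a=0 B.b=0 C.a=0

outcome vector order: (A.a,B.a,B.b,C.a)
PSO: 8 outcomes — {<0 0 0 0> <0 0 0 1> <0 0 1 0> <0 0 1 1> <0 1 1 0> <0 1 1 1> <1 0 0 0> <1 0 0 1>}
PSO∖claimed = {<1 0 0 1>}

missing: A.a=1 B.a=0 B.b=0 C.a=1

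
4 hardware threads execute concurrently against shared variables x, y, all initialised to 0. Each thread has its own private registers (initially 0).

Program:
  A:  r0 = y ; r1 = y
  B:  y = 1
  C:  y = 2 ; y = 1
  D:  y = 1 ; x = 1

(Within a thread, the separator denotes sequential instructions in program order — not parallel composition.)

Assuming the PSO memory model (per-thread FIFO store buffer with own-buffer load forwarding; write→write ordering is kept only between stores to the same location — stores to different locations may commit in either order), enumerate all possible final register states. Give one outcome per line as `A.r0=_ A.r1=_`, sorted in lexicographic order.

A.r0=0 A.r1=0
A.r0=0 A.r1=1
A.r0=0 A.r1=2
A.r0=1 A.r1=1
A.r0=1 A.r1=2
A.r0=2 A.r1=1
A.r0=2 A.r1=2

outcome vector order: (A.r0,A.r1)
|PSO outcomes| = 7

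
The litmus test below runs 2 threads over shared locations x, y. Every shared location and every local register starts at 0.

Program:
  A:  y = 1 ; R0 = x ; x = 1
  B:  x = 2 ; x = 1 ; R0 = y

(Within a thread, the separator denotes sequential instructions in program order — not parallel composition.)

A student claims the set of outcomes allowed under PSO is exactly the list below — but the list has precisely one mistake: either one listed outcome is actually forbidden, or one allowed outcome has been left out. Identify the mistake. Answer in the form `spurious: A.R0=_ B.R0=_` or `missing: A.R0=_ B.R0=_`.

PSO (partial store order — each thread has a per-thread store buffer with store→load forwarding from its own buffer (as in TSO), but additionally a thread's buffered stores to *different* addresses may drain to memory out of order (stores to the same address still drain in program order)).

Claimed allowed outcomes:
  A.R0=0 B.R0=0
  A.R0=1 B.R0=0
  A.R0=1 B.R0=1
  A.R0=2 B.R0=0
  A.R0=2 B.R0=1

missing: A.R0=0 B.R0=1

outcome vector order: (A.R0,B.R0)
[PSO] allowed = {0/0, 0/1, 1/0, 1/1, 2/0, 2/1}
PSO∖claimed = {0/1}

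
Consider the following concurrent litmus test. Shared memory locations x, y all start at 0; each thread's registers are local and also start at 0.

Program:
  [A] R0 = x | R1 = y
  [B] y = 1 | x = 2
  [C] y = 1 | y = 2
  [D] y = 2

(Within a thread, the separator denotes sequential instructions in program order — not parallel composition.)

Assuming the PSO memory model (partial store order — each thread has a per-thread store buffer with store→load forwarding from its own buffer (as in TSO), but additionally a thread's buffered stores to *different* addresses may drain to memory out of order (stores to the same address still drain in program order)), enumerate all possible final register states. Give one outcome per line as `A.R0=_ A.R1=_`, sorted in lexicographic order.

A.R0=0 A.R1=0
A.R0=0 A.R1=1
A.R0=0 A.R1=2
A.R0=2 A.R1=0
A.R0=2 A.R1=1
A.R0=2 A.R1=2

outcome vector order: (A.R0,A.R1)
|PSO outcomes| = 6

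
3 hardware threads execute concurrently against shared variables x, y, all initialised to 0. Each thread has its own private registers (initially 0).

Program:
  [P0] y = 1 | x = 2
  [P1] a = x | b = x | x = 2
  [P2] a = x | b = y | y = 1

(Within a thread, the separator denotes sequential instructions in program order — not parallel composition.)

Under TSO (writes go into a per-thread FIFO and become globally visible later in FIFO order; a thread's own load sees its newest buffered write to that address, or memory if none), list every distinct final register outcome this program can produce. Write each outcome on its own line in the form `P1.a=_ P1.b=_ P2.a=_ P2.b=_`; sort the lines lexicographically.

outcome vector order: (P1.a,P1.b,P2.a,P2.b)
|TSO outcomes| = 10

P1.a=0 P1.b=0 P2.a=0 P2.b=0
P1.a=0 P1.b=0 P2.a=0 P2.b=1
P1.a=0 P1.b=0 P2.a=2 P2.b=0
P1.a=0 P1.b=0 P2.a=2 P2.b=1
P1.a=0 P1.b=2 P2.a=0 P2.b=0
P1.a=0 P1.b=2 P2.a=0 P2.b=1
P1.a=0 P1.b=2 P2.a=2 P2.b=1
P1.a=2 P1.b=2 P2.a=0 P2.b=0
P1.a=2 P1.b=2 P2.a=0 P2.b=1
P1.a=2 P1.b=2 P2.a=2 P2.b=1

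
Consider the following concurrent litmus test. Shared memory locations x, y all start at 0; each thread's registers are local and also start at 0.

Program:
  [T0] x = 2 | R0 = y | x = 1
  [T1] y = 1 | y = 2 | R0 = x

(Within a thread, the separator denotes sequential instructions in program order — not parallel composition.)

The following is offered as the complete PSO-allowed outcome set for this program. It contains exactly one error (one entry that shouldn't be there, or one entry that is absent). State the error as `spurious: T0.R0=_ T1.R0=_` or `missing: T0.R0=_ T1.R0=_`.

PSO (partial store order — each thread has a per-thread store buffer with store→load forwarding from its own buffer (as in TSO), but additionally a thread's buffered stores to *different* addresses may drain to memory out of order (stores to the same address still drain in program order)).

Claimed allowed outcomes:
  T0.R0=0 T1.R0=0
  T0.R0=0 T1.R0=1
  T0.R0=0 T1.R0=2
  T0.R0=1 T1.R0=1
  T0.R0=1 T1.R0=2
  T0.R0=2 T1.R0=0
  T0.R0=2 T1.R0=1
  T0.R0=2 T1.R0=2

outcome vector order: (T0.R0,T1.R0)
under PSO → (0,0); (0,1); (0,2); (1,0); (1,1); (1,2); (2,0); (2,1); (2,2)
PSO∖claimed = {(1,0)}

missing: T0.R0=1 T1.R0=0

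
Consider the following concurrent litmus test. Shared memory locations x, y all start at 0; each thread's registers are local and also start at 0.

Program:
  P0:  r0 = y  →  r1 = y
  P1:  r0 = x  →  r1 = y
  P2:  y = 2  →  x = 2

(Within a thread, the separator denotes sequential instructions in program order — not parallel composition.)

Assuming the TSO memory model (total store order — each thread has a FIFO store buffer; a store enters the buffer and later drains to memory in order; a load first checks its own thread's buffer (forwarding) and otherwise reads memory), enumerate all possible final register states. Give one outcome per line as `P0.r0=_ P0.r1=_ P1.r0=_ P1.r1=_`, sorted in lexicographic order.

P0.r0=0 P0.r1=0 P1.r0=0 P1.r1=0
P0.r0=0 P0.r1=0 P1.r0=0 P1.r1=2
P0.r0=0 P0.r1=0 P1.r0=2 P1.r1=2
P0.r0=0 P0.r1=2 P1.r0=0 P1.r1=0
P0.r0=0 P0.r1=2 P1.r0=0 P1.r1=2
P0.r0=0 P0.r1=2 P1.r0=2 P1.r1=2
P0.r0=2 P0.r1=2 P1.r0=0 P1.r1=0
P0.r0=2 P0.r1=2 P1.r0=0 P1.r1=2
P0.r0=2 P0.r1=2 P1.r0=2 P1.r1=2

outcome vector order: (P0.r0,P0.r1,P1.r0,P1.r1)
|TSO outcomes| = 9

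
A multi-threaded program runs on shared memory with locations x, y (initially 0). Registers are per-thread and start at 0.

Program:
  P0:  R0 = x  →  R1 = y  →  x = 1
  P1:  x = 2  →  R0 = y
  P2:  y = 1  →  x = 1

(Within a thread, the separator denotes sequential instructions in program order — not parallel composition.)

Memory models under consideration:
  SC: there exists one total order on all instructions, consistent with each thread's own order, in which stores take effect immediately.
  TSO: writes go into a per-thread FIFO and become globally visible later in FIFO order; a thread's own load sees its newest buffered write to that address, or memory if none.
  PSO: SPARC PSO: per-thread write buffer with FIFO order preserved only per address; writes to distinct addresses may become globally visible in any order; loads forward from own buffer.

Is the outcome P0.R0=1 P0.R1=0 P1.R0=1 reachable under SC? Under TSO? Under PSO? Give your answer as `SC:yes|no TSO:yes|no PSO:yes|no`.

SC:no TSO:no PSO:yes

outcome vector order: (P0.R0,P0.R1,P1.R0)
SC: 10 outcomes — {0/0/0; 0/0/1; 0/1/0; 0/1/1; 1/1/0; 1/1/1; 2/0/0; 2/0/1; 2/1/0; 2/1/1}
TSO: 10 outcomes — {0/0/0; 0/0/1; 0/1/0; 0/1/1; 1/1/0; 1/1/1; 2/0/0; 2/0/1; 2/1/0; 2/1/1}
PSO: 12 outcomes — {0/0/0; 0/0/1; 0/1/0; 0/1/1; 1/0/0; 1/0/1; 1/1/0; 1/1/1; 2/0/0; 2/0/1; 2/1/0; 2/1/1}
target 1/0/1 ∈ {PSO}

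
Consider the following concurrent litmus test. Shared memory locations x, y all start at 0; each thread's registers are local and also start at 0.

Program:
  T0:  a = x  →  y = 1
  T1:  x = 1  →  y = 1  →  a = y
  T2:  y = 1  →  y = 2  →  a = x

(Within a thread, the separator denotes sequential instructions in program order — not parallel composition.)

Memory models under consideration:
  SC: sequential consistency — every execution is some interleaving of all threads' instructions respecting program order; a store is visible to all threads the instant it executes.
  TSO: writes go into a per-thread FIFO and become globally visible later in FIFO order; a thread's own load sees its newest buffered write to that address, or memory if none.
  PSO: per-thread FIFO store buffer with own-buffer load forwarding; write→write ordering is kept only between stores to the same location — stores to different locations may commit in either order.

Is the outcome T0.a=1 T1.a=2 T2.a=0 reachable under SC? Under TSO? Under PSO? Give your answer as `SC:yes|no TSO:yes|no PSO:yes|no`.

outcome vector order: (T0.a,T1.a,T2.a)
SC: 6 outcomes — {0/1/0; 0/1/1; 0/2/1; 1/1/0; 1/1/1; 1/2/1}
TSO: 8 outcomes — {0/1/0; 0/1/1; 0/2/0; 0/2/1; 1/1/0; 1/1/1; 1/2/0; 1/2/1}
PSO: 8 outcomes — {0/1/0; 0/1/1; 0/2/0; 0/2/1; 1/1/0; 1/1/1; 1/2/0; 1/2/1}
target 1/2/0 ∈ {TSO,PSO}

SC:no TSO:yes PSO:yes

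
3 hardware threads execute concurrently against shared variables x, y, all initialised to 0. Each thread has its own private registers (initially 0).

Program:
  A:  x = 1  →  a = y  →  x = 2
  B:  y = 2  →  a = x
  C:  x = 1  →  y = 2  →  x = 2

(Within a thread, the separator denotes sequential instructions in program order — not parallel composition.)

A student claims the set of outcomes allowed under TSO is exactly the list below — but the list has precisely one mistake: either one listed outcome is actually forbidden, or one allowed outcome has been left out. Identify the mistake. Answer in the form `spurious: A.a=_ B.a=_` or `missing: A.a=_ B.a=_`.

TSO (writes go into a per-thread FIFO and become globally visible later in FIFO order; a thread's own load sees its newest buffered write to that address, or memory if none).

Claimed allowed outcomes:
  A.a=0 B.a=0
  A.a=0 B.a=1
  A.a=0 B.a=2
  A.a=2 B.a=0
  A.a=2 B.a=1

missing: A.a=2 B.a=2

outcome vector order: (A.a,B.a)
under TSO → 0/0; 0/1; 0/2; 2/0; 2/1; 2/2
TSO∖claimed = {2/2}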